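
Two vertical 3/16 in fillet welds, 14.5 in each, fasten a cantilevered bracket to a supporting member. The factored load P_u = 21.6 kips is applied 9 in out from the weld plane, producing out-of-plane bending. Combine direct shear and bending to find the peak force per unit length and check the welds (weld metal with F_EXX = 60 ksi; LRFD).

L_w = 2 × 14.5 = 29 in; section modulus (unit throat) S = 2 × L²/6 = 70.08 in².
Direct shear f_v = P/L_w = 21.6/29 = 0.7448 kip/in.
Moment M = P × e = 21.6 × 9 = 194.4 kip·in; bending f_b = M/S = 2.774 kip/in.
f_max = √(f_v² + f_b²) = √(0.7448² + 2.774²) = 2.872 kip/in.
φr_n = 0.75 × 0.6 × 60 × (0.707 × 0.1875) = 3.579 kip/in → adequate.

f_max ≈ 2.87 kip/in; adequate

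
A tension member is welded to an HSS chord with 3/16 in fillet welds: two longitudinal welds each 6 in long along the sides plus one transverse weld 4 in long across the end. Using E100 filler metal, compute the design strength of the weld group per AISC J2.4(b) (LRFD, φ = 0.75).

φR_n ≈ 96.6 kip

E100XX → F_EXX = 100 ksi.
t_e = 0.707 × 0.1875 = 0.1326 in.
R_nwl = 0.6 × 100 × 0.1326 × 12 = 95.45 kip (longitudinal, 2 welds).
R_nwt = 0.6 × 100 × 0.1326 × 4 = 31.82 kip (transverse, base value).
(i) R_nwl + R_nwt = 127.3 kip; (ii) 0.85 R_nwl + 1.5 R_nwt = 128.9 kip.
R_n = max = 128.9 kip [governs: (ii)]; φR_n = 96.64 kip.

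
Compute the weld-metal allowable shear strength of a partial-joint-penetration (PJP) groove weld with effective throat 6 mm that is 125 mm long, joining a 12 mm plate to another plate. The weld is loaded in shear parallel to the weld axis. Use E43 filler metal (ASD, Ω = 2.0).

R_n/Ω ≈ 96.8 kN

E43XX → F_EXX = 430 MPa.
Effective throat (given) t_e = 6 mm.
A_we = 6 × 125 = 750 mm².
F_nw = 0.6 F_EXX = 258 MPa.
R_n/Ω = (258 × 750) / 2.0 × 10⁻³ = 96.75 kN.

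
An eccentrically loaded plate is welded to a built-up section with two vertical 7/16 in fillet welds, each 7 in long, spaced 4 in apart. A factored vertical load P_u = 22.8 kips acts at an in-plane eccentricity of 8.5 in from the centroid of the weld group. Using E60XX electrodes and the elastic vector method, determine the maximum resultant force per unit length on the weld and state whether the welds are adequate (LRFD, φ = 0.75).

f_max ≈ 7.84 kip/in; adequate

E60XX → F_EXX = 60 ksi.
Total weld length L_w = 14 in. Treat welds as unit-width lines.
Polar moment about centroid: J = 2[d³/12 + d(b/2)²] = 2[7³/12 + 7×2²] = 113.2 in³.
Direct shear f_v = P/L_w = 22.8 / 14 = 1.629 kip/in (vertical).
Torsion M = P·e = 22.8 × 8.5 = 193.8 kip·in.
Critical point at (x, y) = (2, 3.5) from centroid. f_tx = M·y/J = 5.994 kip/in; f_ty = M·x/J = 3.425 kip/in.
Resultant f_max = √[f_tx² + (f_v + f_ty)²] = √[5.994² + (1.629 + 3.425)²] = 7.84 kip/in.
Capacity per unit length: φr_n = 0.75 × 0.6 × 60 × (0.707 × 0.4375) = 8.351 kip/in.
7.84 ≤ 8.351 → adequate.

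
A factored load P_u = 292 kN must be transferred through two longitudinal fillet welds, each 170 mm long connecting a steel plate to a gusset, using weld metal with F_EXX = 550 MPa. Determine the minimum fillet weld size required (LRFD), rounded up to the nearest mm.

w = 5 mm

Total weld length L = 340 mm.
Required throat t_e = P_u / (φ × 0.6 F_EXX × L) = 292 / (0.75 × 0.6 × 550 × 340 × 10⁻³) = 3.47 mm.
Required leg w = t_e / 0.707 = 4.908 mm → use 5 mm.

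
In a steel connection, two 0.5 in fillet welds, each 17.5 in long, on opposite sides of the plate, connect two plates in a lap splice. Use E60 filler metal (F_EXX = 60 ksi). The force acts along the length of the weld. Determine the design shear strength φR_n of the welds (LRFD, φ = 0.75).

Effective throat t_e = 0.707 × 0.5 = 0.3535 in.
Total length L = 35 in; A_we = 0.3535 × 35 = 12.37 in².
F_nw = 0.6 F_EXX = 0.6 × 60 = 36 ksi.
φR_n = 0.75 × 36 × 12.37 = 334.1 kip.

φR_n ≈ 334 kip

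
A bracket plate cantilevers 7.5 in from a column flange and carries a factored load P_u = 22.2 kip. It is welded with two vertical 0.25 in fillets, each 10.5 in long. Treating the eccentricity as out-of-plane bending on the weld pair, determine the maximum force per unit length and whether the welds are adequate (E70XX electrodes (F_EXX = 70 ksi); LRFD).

L_w = 2 × 10.5 = 21 in; section modulus (unit throat) S = 2 × L²/6 = 36.75 in².
Direct shear f_v = P/L_w = 22.2/21 = 1.057 kip/in.
Moment M = P × e = 22.2 × 7.5 = 166.5 kip·in; bending f_b = M/S = 4.531 kip/in.
f_max = √(f_v² + f_b²) = √(1.057² + 4.531²) = 4.652 kip/in.
φr_n = 0.75 × 0.6 × 70 × (0.707 × 0.25) = 5.568 kip/in → adequate.

f_max ≈ 4.65 kip/in; adequate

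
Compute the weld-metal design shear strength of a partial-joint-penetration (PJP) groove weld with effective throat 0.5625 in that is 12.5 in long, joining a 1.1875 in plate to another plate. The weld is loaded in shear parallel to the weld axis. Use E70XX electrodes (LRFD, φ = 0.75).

φR_n ≈ 221 kip

E70XX → F_EXX = 70 ksi.
Effective throat (given) t_e = 0.5625 in.
A_we = 0.5625 × 12.5 = 7.031 in².
F_nw = 0.6 F_EXX = 42 ksi.
φR_n = 0.75 × 42 × 7.031 = 221.5 kip.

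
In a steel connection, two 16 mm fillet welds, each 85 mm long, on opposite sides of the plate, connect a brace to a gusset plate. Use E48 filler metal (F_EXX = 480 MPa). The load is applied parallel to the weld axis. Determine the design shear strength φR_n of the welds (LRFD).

φR_n ≈ 415 kN

Effective throat t_e = 0.707 × 16 = 11.31 mm.
Total length L = 170 mm; A_we = 11.31 × 170 = 1923 mm².
F_nw = 0.6 F_EXX = 0.6 × 480 = 288 MPa.
φR_n = 0.75 × 288 × 1923 × 10⁻³ = 415.4 kN.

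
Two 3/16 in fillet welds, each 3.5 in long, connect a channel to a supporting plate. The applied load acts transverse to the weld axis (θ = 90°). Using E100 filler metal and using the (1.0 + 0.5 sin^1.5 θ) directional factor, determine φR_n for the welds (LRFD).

φR_n ≈ 62.6 kip

E100XX → F_EXX = 100 ksi.
t_e = 0.707 × 0.1875 = 0.1326 in; A_we = 0.1326 × 7 = 0.9279 in².
Directional factor: 1.0 + 0.5 sin^1.5(90°) = 1.5.
F_nw = 0.6 × 100 × 1.5 = 90 ksi.
φR_n = 0.75 × 90 × 0.9279 = 62.64 kip.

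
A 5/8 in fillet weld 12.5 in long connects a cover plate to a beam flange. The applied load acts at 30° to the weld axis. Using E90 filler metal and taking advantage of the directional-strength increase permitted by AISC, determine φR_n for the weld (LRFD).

E90XX → F_EXX = 90 ksi.
t_e = 0.707 × 0.625 = 0.4419 in; A_we = 0.4419 × 12.5 = 5.523 in².
Directional factor: 1.0 + 0.5 sin^1.5(30°) = 1.177.
F_nw = 0.6 × 90 × 1.177 = 63.55 ksi.
φR_n = 0.75 × 63.55 × 5.523 = 263.2 kip.

φR_n ≈ 263 kip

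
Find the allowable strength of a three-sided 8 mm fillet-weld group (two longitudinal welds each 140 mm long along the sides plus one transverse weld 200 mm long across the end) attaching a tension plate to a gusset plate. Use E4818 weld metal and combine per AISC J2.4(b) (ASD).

E48XX → F_EXX = 480 MPa.
t_e = 0.707 × 8 = 5.656 mm.
R_nwl = 0.6 × 480 × 5.656 × 280 × 10⁻³ = 456.1 kN (longitudinal, 2 welds).
R_nwt = 0.6 × 480 × 5.656 × 200 × 10⁻³ = 325.8 kN (transverse, base value).
(i) R_nwl + R_nwt = 781.9 kN; (ii) 0.85 R_nwl + 1.5 R_nwt = 876.4 kN.
R_n = max = 876.4 kN [governs: (ii)]; R_n/Ω = 438.2 kN.

R_n/Ω ≈ 438 kN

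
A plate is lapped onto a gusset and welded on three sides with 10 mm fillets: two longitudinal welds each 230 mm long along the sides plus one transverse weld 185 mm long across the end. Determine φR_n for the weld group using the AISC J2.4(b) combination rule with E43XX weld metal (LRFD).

E43XX → F_EXX = 430 MPa.
t_e = 0.707 × 10 = 7.07 mm.
R_nwl = 0.6 × 430 × 7.07 × 460 × 10⁻³ = 839.1 kN (longitudinal, 2 welds).
R_nwt = 0.6 × 430 × 7.07 × 185 × 10⁻³ = 337.5 kN (transverse, base value).
(i) R_nwl + R_nwt = 1177 kN; (ii) 0.85 R_nwl + 1.5 R_nwt = 1219 kN.
R_n = max = 1219 kN [governs: (ii)]; φR_n = 914.5 kN.

φR_n ≈ 915 kN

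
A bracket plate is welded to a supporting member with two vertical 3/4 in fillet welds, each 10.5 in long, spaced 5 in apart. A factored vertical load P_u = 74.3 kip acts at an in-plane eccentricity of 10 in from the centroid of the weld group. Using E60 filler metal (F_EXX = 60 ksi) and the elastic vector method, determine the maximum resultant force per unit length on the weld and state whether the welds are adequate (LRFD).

Total weld length L_w = 21 in. Treat welds as unit-width lines.
Polar moment about centroid: J = 2[d³/12 + d(b/2)²] = 2[10.5³/12 + 10.5×2.5²] = 324.2 in³.
Direct shear f_v = P/L_w = 74.3 / 21 = 3.538 kip/in (vertical).
Torsion M = P·e = 74.3 × 10 = 743 kip·in.
Critical point at (x, y) = (2.5, 5.25) from centroid. f_tx = M·y/J = 12.03 kip/in; f_ty = M·x/J = 5.73 kip/in.
Resultant f_max = √[f_tx² + (f_v + f_ty)²] = √[12.03² + (3.538 + 5.73)²] = 15.19 kip/in.
Capacity per unit length: φr_n = 0.75 × 0.6 × 60 × (0.707 × 0.75) = 14.32 kip/in.
15.19 > 14.32 → NOT adequate.

f_max ≈ 15.2 kip/in; NOT adequate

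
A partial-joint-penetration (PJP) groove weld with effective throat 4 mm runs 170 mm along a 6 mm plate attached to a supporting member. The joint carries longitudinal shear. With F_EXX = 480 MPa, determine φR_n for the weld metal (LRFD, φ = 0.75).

φR_n ≈ 147 kN

Effective throat (given) t_e = 4 mm.
A_we = 4 × 170 = 680 mm².
F_nw = 0.6 F_EXX = 288 MPa.
φR_n = 0.75 × 288 × 680 × 10⁻³ = 146.9 kN.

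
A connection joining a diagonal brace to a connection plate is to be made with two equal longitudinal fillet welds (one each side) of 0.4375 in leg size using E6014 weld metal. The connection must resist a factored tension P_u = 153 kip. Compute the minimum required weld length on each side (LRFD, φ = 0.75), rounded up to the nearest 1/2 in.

L = 9.5 in on each side

E60XX → F_EXX = 60 ksi.
Throat t_e = 0.707 × 0.4375 = 0.3093 in.
φr_n = 0.75 × 0.6 × 60 × 0.3093 = 8.351 kip/in.
L_req = P_u / φr_n = 153 / 8.351 = 18.32 in total.
Per side: 18.32 / 2 = 9.16 in.
Round up → use L = 9.5 in on each side.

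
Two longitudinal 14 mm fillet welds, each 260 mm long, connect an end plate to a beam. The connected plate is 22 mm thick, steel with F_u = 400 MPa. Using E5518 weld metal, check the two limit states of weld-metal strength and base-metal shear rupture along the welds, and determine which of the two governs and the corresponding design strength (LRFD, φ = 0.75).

φR_n ≈ 1270 kN (weld metal governs)

E55XX → F_EXX = 550 MPa.
t_e = 0.707 × 14 = 9.898 mm; L = 520 mm.
Weld metal: φR_n = 0.75 × 0.6 × 550 × 9.898 × 520 × 10⁻³ = 1274 kN.
Base metal (shear rupture): φR_n = 0.75 × 0.6 × 400 × 22 × 520 × 10⁻³ = 2059 kN.
Governing: weld metal.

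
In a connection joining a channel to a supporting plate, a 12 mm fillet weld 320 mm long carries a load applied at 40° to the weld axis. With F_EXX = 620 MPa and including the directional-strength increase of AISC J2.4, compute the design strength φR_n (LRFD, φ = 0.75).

φR_n ≈ 953 kN

t_e = 0.707 × 12 = 8.484 mm; A_we = 8.484 × 320 = 2715 mm².
Directional factor: 1.0 + 0.5 sin^1.5(40°) = 1.258.
F_nw = 0.6 × 620 × 1.258 = 467.9 MPa.
φR_n = 0.75 × 467.9 × 2715 × 10⁻³ = 952.6 kN.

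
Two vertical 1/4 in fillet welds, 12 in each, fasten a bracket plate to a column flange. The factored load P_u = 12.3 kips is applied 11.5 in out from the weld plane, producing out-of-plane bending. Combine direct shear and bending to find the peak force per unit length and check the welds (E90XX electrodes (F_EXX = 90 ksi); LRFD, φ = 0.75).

L_w = 2 × 12 = 24 in; section modulus (unit throat) S = 2 × L²/6 = 48 in².
Direct shear f_v = P/L_w = 12.3/24 = 0.5125 kip/in.
Moment M = P × e = 12.3 × 11.5 = 141.45 kip·in; bending f_b = M/S = 2.947 kip/in.
f_max = √(f_v² + f_b²) = √(0.5125² + 2.947²) = 2.991 kip/in.
φr_n = 0.75 × 0.6 × 90 × (0.707 × 0.25) = 7.158 kip/in → adequate.

f_max ≈ 2.99 kip/in; adequate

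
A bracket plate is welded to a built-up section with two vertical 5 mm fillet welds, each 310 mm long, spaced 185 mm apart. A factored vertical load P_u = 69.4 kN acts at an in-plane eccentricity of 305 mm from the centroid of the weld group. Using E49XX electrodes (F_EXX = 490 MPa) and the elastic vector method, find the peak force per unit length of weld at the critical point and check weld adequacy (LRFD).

f_max ≈ 440 N/mm; adequate

Total weld length L_w = 620 mm. Treat welds as unit-width lines.
Polar moment about centroid: J = 2[d³/12 + d(b/2)²] = 2[310³/12 + 310×92.5²] = 10270000 mm³.
Direct shear f_v = P/L_w = 69.4×10³ / 620 = 111.9 N/mm (vertical).
Torsion M = P·e = 69.4×10³ × 305 = 21167000 N·mm.
Critical point at (x, y) = (92.5, 155) from centroid. f_tx = M·y/J = 319.5 N/mm; f_ty = M·x/J = 190.6 N/mm.
Resultant f_max = √[f_tx² + (f_v + f_ty)²] = √[319.5² + (111.9 + 190.6)²] = 440 N/mm.
Capacity per unit length: φr_n = 0.75 × 0.6 × 490 × (0.707 × 5) = 779.5 N/mm.
440 ≤ 779.5 → adequate.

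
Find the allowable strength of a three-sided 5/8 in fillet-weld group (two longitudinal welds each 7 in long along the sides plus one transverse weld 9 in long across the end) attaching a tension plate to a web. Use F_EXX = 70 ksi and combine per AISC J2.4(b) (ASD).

R_n/Ω ≈ 236 kips

t_e = 0.707 × 0.625 = 0.4419 in.
R_nwl = 0.6 × 70 × 0.4419 × 14 = 259.8 kips (longitudinal, 2 welds).
R_nwt = 0.6 × 70 × 0.4419 × 9 = 167 kips (transverse, base value).
(i) R_nwl + R_nwt = 426.9 kips; (ii) 0.85 R_nwl + 1.5 R_nwt = 471.4 kips.
R_n = max = 471.4 kips [governs: (ii)]; R_n/Ω = 235.7 kips.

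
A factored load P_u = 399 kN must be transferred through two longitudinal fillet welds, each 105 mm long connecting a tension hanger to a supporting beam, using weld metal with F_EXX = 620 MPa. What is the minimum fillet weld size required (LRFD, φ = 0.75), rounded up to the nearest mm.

Total weld length L = 210 mm.
Required throat t_e = P_u / (φ × 0.6 F_EXX × L) = 399 / (0.75 × 0.6 × 620 × 210 × 10⁻³) = 6.81 mm.
Required leg w = t_e / 0.707 = 9.632 mm → use 10 mm.

w = 10 mm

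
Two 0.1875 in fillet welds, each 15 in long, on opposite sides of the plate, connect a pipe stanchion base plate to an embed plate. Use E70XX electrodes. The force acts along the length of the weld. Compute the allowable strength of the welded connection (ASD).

R_n/Ω ≈ 83.5 kip

E70XX → F_EXX = 70 ksi.
Effective throat t_e = 0.707 × 0.1875 = 0.1326 in.
Total length L = 30 in; A_we = 0.1326 × 30 = 3.977 in².
F_nw = 0.6 F_EXX = 0.6 × 70 = 42 ksi.
R_n = 42 × 3.977 = 167 kip; R_n/Ω = 167/2.0 = 83.51 kip.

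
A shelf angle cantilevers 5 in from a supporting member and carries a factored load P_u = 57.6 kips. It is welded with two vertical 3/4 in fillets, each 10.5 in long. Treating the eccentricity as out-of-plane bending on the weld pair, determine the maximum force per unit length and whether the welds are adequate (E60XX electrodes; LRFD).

E60XX → F_EXX = 60 ksi.
L_w = 2 × 10.5 = 21 in; section modulus (unit throat) S = 2 × L²/6 = 36.75 in².
Direct shear f_v = P/L_w = 57.6/21 = 2.743 kip/in.
Moment M = P × e = 57.6 × 5 = 288 kip·in; bending f_b = M/S = 7.837 kip/in.
f_max = √(f_v² + f_b²) = √(2.743² + 7.837²) = 8.303 kip/in.
φr_n = 0.75 × 0.6 × 60 × (0.707 × 0.75) = 14.32 kip/in → adequate.

f_max ≈ 8.3 kip/in; adequate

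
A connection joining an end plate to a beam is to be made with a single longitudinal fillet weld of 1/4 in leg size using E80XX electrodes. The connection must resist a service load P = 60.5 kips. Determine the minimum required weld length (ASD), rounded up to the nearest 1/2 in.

E80XX → F_EXX = 80 ksi.
Throat t_e = 0.707 × 0.25 = 0.1767 in.
r_n/Ω = (0.6 × 80 × 0.1767) / 2.0 = 4.242 kip/in.
L_req = P / (r_n/Ω) = 60.5 / 4.242 = 14.26 in total.
Round up → use L = 14.5 in.

L = 14.5 in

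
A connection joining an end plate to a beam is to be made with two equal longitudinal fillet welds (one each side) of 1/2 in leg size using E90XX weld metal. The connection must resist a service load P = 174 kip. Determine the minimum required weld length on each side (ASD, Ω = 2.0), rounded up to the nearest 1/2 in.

L = 9.5 in on each side

E90XX → F_EXX = 90 ksi.
Throat t_e = 0.707 × 0.5 = 0.3535 in.
r_n/Ω = (0.6 × 90 × 0.3535) / 2.0 = 9.544 kip/in.
L_req = P / (r_n/Ω) = 174 / 9.544 = 18.23 in total.
Per side: 18.23 / 2 = 9.115 in.
Round up → use L = 9.5 in on each side.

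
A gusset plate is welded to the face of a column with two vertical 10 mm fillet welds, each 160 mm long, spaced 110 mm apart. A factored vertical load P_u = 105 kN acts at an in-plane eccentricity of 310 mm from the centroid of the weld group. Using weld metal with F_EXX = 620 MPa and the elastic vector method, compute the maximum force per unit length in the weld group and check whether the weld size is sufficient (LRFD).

Total weld length L_w = 320 mm. Treat welds as unit-width lines.
Polar moment about centroid: J = 2[d³/12 + d(b/2)²] = 2[160³/12 + 160×55²] = 1651000 mm³.
Direct shear f_v = P/L_w = 105×10³ / 320 = 328.1 N/mm (vertical).
Torsion M = P·e = 105×10³ × 310 = 32550000 N·mm.
Critical point at (x, y) = (55, 80) from centroid. f_tx = M·y/J = 1578 N/mm; f_ty = M·x/J = 1085 N/mm.
Resultant f_max = √[f_tx² + (f_v + f_ty)²] = √[1578² + (328.1 + 1085)²] = 2118 N/mm.
Capacity per unit length: φr_n = 0.75 × 0.6 × 620 × (0.707 × 10) = 1973 N/mm.
2118 > 1973 → NOT adequate.

f_max ≈ 2120 N/mm; NOT adequate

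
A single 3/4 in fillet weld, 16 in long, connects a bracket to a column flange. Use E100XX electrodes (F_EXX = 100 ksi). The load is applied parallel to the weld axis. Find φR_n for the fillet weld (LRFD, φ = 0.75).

φR_n ≈ 382 kips

Effective throat t_e = 0.707 × 0.75 = 0.5302 in.
Total length L = 16 in; A_we = 0.5302 × 16 = 8.484 in².
F_nw = 0.6 F_EXX = 0.6 × 100 = 60 ksi.
φR_n = 0.75 × 60 × 8.484 = 381.8 kips.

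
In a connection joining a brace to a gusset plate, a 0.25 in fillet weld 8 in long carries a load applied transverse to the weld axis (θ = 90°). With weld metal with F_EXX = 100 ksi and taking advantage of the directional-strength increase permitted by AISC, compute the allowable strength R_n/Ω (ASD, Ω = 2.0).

R_n/Ω ≈ 63.6 kip

t_e = 0.707 × 0.25 = 0.1767 in; A_we = 0.1767 × 8 = 1.414 in².
Directional factor: 1.0 + 0.5 sin^1.5(90°) = 1.5.
F_nw = 0.6 × 100 × 1.5 = 90 ksi.
R_n/Ω = (90 × 1.414) / 2.0 = 63.63 kip.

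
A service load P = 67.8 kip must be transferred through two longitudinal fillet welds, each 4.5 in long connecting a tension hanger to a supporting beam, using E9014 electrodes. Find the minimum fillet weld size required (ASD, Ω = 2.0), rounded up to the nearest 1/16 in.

w = 7/16 in

E90XX → F_EXX = 90 ksi.
Total weld length L = 9 in.
Required throat t_e = P × Ω / (0.6 F_EXX × L) = 67.8 × 2.0 / (0.6 × 90 × 9) = 0.279 in.
Required leg w = t_e / 0.707 = 0.3946 in → use 7/16 in.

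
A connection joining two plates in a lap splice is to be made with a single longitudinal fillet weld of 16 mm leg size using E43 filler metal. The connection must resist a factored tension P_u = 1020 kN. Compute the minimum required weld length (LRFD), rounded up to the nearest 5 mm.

L = 470 mm

E43XX → F_EXX = 430 MPa.
Throat t_e = 0.707 × 16 = 11.31 mm.
φr_n = 0.75 × 0.6 × 430 × 11.31 × 10⁻³ = 2.189 kN/mm.
L_req = P_u / φr_n = 1020 / 2.189 = 466 mm total.
Round up → use L = 470 mm.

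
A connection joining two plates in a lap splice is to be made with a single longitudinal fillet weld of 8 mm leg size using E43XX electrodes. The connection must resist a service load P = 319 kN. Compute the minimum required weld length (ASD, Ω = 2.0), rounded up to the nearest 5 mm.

E43XX → F_EXX = 430 MPa.
Throat t_e = 0.707 × 8 = 5.656 mm.
r_n/Ω = (0.6 × 430 × 5.656) / 2.0 = 729.6 N/mm = 0.7296 kN/mm.
L_req = P / (r_n/Ω) = 319 / 0.7296 = 437.2 mm total.
Round up → use L = 440 mm.

L = 440 mm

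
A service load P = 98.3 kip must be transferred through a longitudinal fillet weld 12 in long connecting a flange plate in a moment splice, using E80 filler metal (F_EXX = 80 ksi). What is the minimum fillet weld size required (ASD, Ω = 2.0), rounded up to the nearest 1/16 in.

Total weld length L = 12 in.
Required throat t_e = P × Ω / (0.6 F_EXX × L) = 98.3 × 2.0 / (0.6 × 80 × 12) = 0.3413 in.
Required leg w = t_e / 0.707 = 0.4828 in → use 1/2 in.

w = 1/2 in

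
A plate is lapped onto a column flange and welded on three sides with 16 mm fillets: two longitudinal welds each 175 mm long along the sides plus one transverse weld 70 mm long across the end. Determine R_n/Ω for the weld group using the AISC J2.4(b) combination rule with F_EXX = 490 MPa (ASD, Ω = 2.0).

t_e = 0.707 × 16 = 11.31 mm.
R_nwl = 0.6 × 490 × 11.31 × 350 × 10⁻³ = 1164 kN (longitudinal, 2 welds).
R_nwt = 0.6 × 490 × 11.31 × 70 × 10⁻³ = 232.8 kN (transverse, base value).
(i) R_nwl + R_nwt = 1397 kN; (ii) 0.85 R_nwl + 1.5 R_nwt = 1339 kN.
R_n = max = 1397 kN [governs: (i)]; R_n/Ω = 698.4 kN.

R_n/Ω ≈ 698 kN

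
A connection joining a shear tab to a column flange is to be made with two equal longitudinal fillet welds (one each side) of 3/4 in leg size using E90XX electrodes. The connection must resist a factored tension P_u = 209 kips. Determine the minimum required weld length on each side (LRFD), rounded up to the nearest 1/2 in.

E90XX → F_EXX = 90 ksi.
Throat t_e = 0.707 × 0.75 = 0.5302 in.
φr_n = 0.75 × 0.6 × 90 × 0.5302 = 21.48 kips/in.
L_req = P_u / φr_n = 209 / 21.48 = 9.732 in total.
Per side: 9.732 / 2 = 4.866 in.
Round up → use L = 5 in on each side.

L = 5 in on each side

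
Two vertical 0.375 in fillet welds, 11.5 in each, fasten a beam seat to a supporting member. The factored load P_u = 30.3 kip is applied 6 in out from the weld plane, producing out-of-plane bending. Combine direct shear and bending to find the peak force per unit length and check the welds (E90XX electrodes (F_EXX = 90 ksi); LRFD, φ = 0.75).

L_w = 2 × 11.5 = 23 in; section modulus (unit throat) S = 2 × L²/6 = 44.08 in².
Direct shear f_v = P/L_w = 30.3/23 = 1.317 kip/in.
Moment M = P × e = 30.3 × 6 = 181.8 kip·in; bending f_b = M/S = 4.124 kip/in.
f_max = √(f_v² + f_b²) = √(1.317² + 4.124²) = 4.329 kip/in.
φr_n = 0.75 × 0.6 × 90 × (0.707 × 0.375) = 10.74 kip/in → adequate.

f_max ≈ 4.33 kip/in; adequate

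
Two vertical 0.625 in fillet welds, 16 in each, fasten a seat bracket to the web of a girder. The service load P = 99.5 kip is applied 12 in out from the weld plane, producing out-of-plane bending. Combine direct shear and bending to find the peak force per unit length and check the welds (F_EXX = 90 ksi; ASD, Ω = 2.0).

L_w = 2 × 16 = 32 in; section modulus (unit throat) S = 2 × L²/6 = 85.33 in².
Direct shear f_v = P/L_w = 99.5/32 = 3.109 kip/in.
Moment M = P × e = 99.5 × 12 = 1194 kip·in; bending f_b = M/S = 13.99 kip/in.
f_max = √(f_v² + f_b²) = √(3.109² + 13.99²) = 14.33 kip/in.
r_n/Ω = (1/2.0) × 0.6 × 90 × (0.707 × 0.625) = 11.93 kip/in → NOT adequate.

f_max ≈ 14.3 kip/in; NOT adequate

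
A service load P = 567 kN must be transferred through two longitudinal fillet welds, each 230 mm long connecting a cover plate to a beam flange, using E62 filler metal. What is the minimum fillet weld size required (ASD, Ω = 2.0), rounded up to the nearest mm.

w = 10 mm

E62XX → F_EXX = 620 MPa.
Total weld length L = 460 mm.
Required throat t_e = P × Ω / (0.6 F_EXX × L) = 567 × 2.0 / (0.6 × 620 × 460 × 10⁻³) = 6.627 mm.
Required leg w = t_e / 0.707 = 9.373 mm → use 10 mm.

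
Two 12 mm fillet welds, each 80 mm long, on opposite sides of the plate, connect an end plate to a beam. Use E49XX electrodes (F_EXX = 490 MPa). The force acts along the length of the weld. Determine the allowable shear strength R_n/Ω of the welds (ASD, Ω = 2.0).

R_n/Ω ≈ 200 kN

Effective throat t_e = 0.707 × 12 = 8.484 mm.
Total length L = 160 mm; A_we = 8.484 × 160 = 1357 mm².
F_nw = 0.6 F_EXX = 0.6 × 490 = 294 MPa.
R_n = 294 × 1357 × 10⁻³ = 399.1 kN; R_n/Ω = 399.1/2.0 = 199.5 kN.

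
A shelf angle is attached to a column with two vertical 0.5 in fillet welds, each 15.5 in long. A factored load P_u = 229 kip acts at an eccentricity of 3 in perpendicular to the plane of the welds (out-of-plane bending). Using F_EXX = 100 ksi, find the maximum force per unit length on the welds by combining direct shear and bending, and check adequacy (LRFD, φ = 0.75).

L_w = 2 × 15.5 = 31 in; section modulus (unit throat) S = 2 × L²/6 = 80.08 in².
Direct shear f_v = P/L_w = 229/31 = 7.387 kip/in.
Moment M = P × e = 229 × 3 = 687 kip·in; bending f_b = M/S = 8.579 kip/in.
f_max = √(f_v² + f_b²) = √(7.387² + 8.579²) = 11.32 kip/in.
φr_n = 0.75 × 0.6 × 100 × (0.707 × 0.5) = 15.91 kip/in → adequate.

f_max ≈ 11.3 kip/in; adequate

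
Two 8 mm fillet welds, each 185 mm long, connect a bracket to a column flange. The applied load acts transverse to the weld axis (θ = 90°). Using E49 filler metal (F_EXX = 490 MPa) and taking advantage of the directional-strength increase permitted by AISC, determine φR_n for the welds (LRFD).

t_e = 0.707 × 8 = 5.656 mm; A_we = 5.656 × 370 = 2093 mm².
Directional factor: 1.0 + 0.5 sin^1.5(90°) = 1.5.
F_nw = 0.6 × 490 × 1.5 = 441 MPa.
φR_n = 0.75 × 441 × 2093 × 10⁻³ = 692.2 kN.

φR_n ≈ 692 kN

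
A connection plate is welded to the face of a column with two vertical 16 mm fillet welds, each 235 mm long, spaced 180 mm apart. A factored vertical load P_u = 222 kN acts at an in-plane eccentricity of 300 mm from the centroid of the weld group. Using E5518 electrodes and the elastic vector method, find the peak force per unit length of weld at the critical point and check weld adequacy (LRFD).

f_max ≈ 1970 N/mm; adequate

E55XX → F_EXX = 550 MPa.
Total weld length L_w = 470 mm. Treat welds as unit-width lines.
Polar moment about centroid: J = 2[d³/12 + d(b/2)²] = 2[235³/12 + 235×90²] = 5970000 mm³.
Direct shear f_v = P/L_w = 222×10³ / 470 = 472.3 N/mm (vertical).
Torsion M = P·e = 222×10³ × 300 = 66600000 N·mm.
Critical point at (x, y) = (90, 117.5) from centroid. f_tx = M·y/J = 1311 N/mm; f_ty = M·x/J = 1004 N/mm.
Resultant f_max = √[f_tx² + (f_v + f_ty)²] = √[1311² + (472.3 + 1004)²] = 1974 N/mm.
Capacity per unit length: φr_n = 0.75 × 0.6 × 550 × (0.707 × 16) = 2800 N/mm.
1974 ≤ 2800 → adequate.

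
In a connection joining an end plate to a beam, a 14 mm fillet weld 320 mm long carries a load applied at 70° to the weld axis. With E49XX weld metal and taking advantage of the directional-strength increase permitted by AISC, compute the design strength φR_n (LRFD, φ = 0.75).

φR_n ≈ 1020 kN

E49XX → F_EXX = 490 MPa.
t_e = 0.707 × 14 = 9.898 mm; A_we = 9.898 × 320 = 3167 mm².
Directional factor: 1.0 + 0.5 sin^1.5(70°) = 1.455.
F_nw = 0.6 × 490 × 1.455 = 427.9 MPa.
φR_n = 0.75 × 427.9 × 3167 × 10⁻³ = 1016 kN.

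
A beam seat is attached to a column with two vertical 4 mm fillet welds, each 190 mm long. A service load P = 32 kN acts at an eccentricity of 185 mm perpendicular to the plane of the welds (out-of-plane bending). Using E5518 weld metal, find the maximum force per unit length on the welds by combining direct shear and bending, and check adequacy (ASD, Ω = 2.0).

f_max ≈ 499 N/mm; NOT adequate

E55XX → F_EXX = 550 MPa.
L_w = 2 × 190 = 380 mm; section modulus (unit throat) S = 2 × L²/6 = 12030 mm².
Direct shear f_v = P/L_w = 32×10³/380 = 84.21 N/mm.
Moment M = P × e = 32×10³ × 185 = 5920000 N·mm; bending f_b = M/S = 492 N/mm.
f_max = √(f_v² + f_b²) = √(84.21² + 492²) = 499.1 N/mm.
r_n/Ω = (1/2.0) × 0.6 × 550 × (0.707 × 4) = 466.6 N/mm → NOT adequate.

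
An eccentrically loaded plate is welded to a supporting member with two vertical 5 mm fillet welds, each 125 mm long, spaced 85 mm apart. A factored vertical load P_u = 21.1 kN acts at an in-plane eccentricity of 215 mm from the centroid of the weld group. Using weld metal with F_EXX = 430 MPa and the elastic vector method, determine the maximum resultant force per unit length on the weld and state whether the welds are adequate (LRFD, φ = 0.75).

Total weld length L_w = 250 mm. Treat welds as unit-width lines.
Polar moment about centroid: J = 2[d³/12 + d(b/2)²] = 2[125³/12 + 125×42.5²] = 777100 mm³.
Direct shear f_v = P/L_w = 21.1×10³ / 250 = 84.4 N/mm (vertical).
Torsion M = P·e = 21.1×10³ × 215 = 4536500 N·mm.
Critical point at (x, y) = (42.5, 62.5) from centroid. f_tx = M·y/J = 364.9 N/mm; f_ty = M·x/J = 248.1 N/mm.
Resultant f_max = √[f_tx² + (f_v + f_ty)²] = √[364.9² + (84.4 + 248.1)²] = 493.6 N/mm.
Capacity per unit length: φr_n = 0.75 × 0.6 × 430 × (0.707 × 5) = 684 N/mm.
493.6 ≤ 684 → adequate.

f_max ≈ 494 N/mm; adequate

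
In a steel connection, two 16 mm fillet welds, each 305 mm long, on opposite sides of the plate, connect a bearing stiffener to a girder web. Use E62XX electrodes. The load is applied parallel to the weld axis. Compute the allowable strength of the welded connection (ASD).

R_n/Ω ≈ 1280 kN

E62XX → F_EXX = 620 MPa.
Effective throat t_e = 0.707 × 16 = 11.31 mm.
Total length L = 610 mm; A_we = 11.31 × 610 = 6900 mm².
F_nw = 0.6 F_EXX = 0.6 × 620 = 372 MPa.
R_n = 372 × 6900 × 10⁻³ = 2567 kN; R_n/Ω = 2567/2.0 = 1283 kN.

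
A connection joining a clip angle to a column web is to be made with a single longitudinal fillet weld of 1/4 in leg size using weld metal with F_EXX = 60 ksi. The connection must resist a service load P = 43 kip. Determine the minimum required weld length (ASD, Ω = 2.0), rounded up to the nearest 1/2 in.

L = 14 in

Throat t_e = 0.707 × 0.25 = 0.1767 in.
r_n/Ω = (0.6 × 60 × 0.1767) / 2.0 = 3.181 kip/in.
L_req = P / (r_n/Ω) = 43 / 3.181 = 13.52 in total.
Round up → use L = 14 in.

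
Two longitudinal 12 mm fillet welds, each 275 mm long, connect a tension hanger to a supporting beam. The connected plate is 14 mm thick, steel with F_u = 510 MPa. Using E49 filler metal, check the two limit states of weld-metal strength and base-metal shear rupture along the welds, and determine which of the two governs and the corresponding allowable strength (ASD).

E49XX → F_EXX = 490 MPa.
t_e = 0.707 × 12 = 8.484 mm; L = 550 mm.
Weld metal: R_n/Ω = (1/2.0) × 0.6 × 490 × 8.484 × 550 × 10⁻³ = 685.9 kN.
Base metal (shear rupture): R_n/Ω = (1/2.0) × 0.6 × 510 × 14 × 550 × 10⁻³ = 1178 kN.
Governing: weld metal.

R_n/Ω ≈ 686 kN (weld metal governs)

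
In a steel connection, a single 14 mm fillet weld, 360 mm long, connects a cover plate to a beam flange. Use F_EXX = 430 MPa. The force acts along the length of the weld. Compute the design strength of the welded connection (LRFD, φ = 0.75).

φR_n ≈ 689 kN

Effective throat t_e = 0.707 × 14 = 9.898 mm.
Total length L = 360 mm; A_we = 9.898 × 360 = 3563 mm².
F_nw = 0.6 F_EXX = 0.6 × 430 = 258 MPa.
φR_n = 0.75 × 258 × 3563 × 10⁻³ = 689.5 kN.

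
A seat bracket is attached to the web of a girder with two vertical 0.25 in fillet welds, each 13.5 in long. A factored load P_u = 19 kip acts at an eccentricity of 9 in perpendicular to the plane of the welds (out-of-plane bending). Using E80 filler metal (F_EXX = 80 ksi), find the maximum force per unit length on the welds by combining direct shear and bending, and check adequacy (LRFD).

L_w = 2 × 13.5 = 27 in; section modulus (unit throat) S = 2 × L²/6 = 60.75 in².
Direct shear f_v = P/L_w = 19/27 = 0.7037 kip/in.
Moment M = P × e = 19 × 9 = 171 kip·in; bending f_b = M/S = 2.815 kip/in.
f_max = √(f_v² + f_b²) = √(0.7037² + 2.815²) = 2.901 kip/in.
φr_n = 0.75 × 0.6 × 80 × (0.707 × 0.25) = 6.363 kip/in → adequate.

f_max ≈ 2.9 kip/in; adequate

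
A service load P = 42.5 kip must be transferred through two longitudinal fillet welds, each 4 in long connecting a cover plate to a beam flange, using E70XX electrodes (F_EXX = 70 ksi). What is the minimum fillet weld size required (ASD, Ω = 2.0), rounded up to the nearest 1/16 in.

Total weld length L = 8 in.
Required throat t_e = P × Ω / (0.6 F_EXX × L) = 42.5 × 2.0 / (0.6 × 70 × 8) = 0.253 in.
Required leg w = t_e / 0.707 = 0.3578 in → use 3/8 in.

w = 3/8 in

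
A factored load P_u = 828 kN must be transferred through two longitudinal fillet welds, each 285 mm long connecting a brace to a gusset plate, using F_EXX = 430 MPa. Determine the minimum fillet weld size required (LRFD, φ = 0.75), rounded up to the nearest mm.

w = 11 mm

Total weld length L = 570 mm.
Required throat t_e = P_u / (φ × 0.6 F_EXX × L) = 828 / (0.75 × 0.6 × 430 × 570 × 10⁻³) = 7.507 mm.
Required leg w = t_e / 0.707 = 10.62 mm → use 11 mm.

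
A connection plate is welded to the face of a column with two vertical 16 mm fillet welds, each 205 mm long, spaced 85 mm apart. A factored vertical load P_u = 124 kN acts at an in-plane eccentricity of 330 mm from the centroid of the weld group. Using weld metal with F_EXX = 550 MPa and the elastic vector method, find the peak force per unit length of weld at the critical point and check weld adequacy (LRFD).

Total weld length L_w = 410 mm. Treat welds as unit-width lines.
Polar moment about centroid: J = 2[d³/12 + d(b/2)²] = 2[205³/12 + 205×42.5²] = 2176000 mm³.
Direct shear f_v = P/L_w = 124×10³ / 410 = 302.4 N/mm (vertical).
Torsion M = P·e = 124×10³ × 330 = 40920000 N·mm.
Critical point at (x, y) = (42.5, 102.5) from centroid. f_tx = M·y/J = 1927 N/mm; f_ty = M·x/J = 799.1 N/mm.
Resultant f_max = √[f_tx² + (f_v + f_ty)²] = √[1927² + (302.4 + 799.1)²] = 2220 N/mm.
Capacity per unit length: φr_n = 0.75 × 0.6 × 550 × (0.707 × 16) = 2800 N/mm.
2220 ≤ 2800 → adequate.

f_max ≈ 2220 N/mm; adequate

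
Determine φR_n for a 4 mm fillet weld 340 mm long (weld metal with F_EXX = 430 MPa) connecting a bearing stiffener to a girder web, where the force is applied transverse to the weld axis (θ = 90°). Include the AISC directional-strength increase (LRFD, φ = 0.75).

t_e = 0.707 × 4 = 2.828 mm; A_we = 2.828 × 340 = 961.5 mm².
Directional factor: 1.0 + 0.5 sin^1.5(90°) = 1.5.
F_nw = 0.6 × 430 × 1.5 = 387 MPa.
φR_n = 0.75 × 387 × 961.5 × 10⁻³ = 279.1 kN.

φR_n ≈ 279 kN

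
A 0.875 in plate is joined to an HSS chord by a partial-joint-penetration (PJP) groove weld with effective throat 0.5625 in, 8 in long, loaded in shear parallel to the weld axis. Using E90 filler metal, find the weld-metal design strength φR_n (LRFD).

φR_n ≈ 182 kips

E90XX → F_EXX = 90 ksi.
Effective throat (given) t_e = 0.5625 in.
A_we = 0.5625 × 8 = 4.5 in².
F_nw = 0.6 F_EXX = 54 ksi.
φR_n = 0.75 × 54 × 4.5 = 182.2 kips.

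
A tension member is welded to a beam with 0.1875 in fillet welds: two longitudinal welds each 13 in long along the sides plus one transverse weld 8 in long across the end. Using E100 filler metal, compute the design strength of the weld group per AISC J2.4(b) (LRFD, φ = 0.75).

E100XX → F_EXX = 100 ksi.
t_e = 0.707 × 0.1875 = 0.1326 in.
R_nwl = 0.6 × 100 × 0.1326 × 26 = 206.8 kip (longitudinal, 2 welds).
R_nwt = 0.6 × 100 × 0.1326 × 8 = 63.63 kip (transverse, base value).
(i) R_nwl + R_nwt = 270.4 kip; (ii) 0.85 R_nwl + 1.5 R_nwt = 271.2 kip.
R_n = max = 271.2 kip [governs: (ii)]; φR_n = 203.4 kip.

φR_n ≈ 203 kip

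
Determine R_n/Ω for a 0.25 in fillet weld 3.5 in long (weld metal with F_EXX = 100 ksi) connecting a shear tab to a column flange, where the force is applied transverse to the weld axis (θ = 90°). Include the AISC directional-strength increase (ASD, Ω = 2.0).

R_n/Ω ≈ 27.8 kip

t_e = 0.707 × 0.25 = 0.1767 in; A_we = 0.1767 × 3.5 = 0.6186 in².
Directional factor: 1.0 + 0.5 sin^1.5(90°) = 1.5.
F_nw = 0.6 × 100 × 1.5 = 90 ksi.
R_n/Ω = (90 × 0.6186) / 2.0 = 27.84 kip.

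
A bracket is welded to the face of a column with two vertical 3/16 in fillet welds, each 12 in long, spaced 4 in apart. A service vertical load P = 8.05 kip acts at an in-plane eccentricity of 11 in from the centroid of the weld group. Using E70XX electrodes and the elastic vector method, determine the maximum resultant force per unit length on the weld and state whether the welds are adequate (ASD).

f_max ≈ 1.6 kip/in; adequate

E70XX → F_EXX = 70 ksi.
Total weld length L_w = 24 in. Treat welds as unit-width lines.
Polar moment about centroid: J = 2[d³/12 + d(b/2)²] = 2[12³/12 + 12×2²] = 384 in³.
Direct shear f_v = P/L_w = 8.05 / 24 = 0.3354 kip/in (vertical).
Torsion M = P·e = 8.05 × 11 = 88.55 kip·in.
Critical point at (x, y) = (2, 6) from centroid. f_tx = M·y/J = 1.384 kip/in; f_ty = M·x/J = 0.4612 kip/in.
Resultant f_max = √[f_tx² + (f_v + f_ty)²] = √[1.384² + (0.3354 + 0.4612)²] = 1.597 kip/in.
Capacity per unit length: r_n/Ω = (1/2.0) × 0.6 × 70 × (0.707 × 0.1875) = 2.784 kip/in.
1.597 ≤ 2.784 → adequate.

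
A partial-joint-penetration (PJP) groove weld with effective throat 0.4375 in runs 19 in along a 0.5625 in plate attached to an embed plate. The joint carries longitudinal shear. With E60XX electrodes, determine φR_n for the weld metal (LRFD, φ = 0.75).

φR_n ≈ 224 kip

E60XX → F_EXX = 60 ksi.
Effective throat (given) t_e = 0.4375 in.
A_we = 0.4375 × 19 = 8.312 in².
F_nw = 0.6 F_EXX = 36 ksi.
φR_n = 0.75 × 36 × 8.312 = 224.4 kip.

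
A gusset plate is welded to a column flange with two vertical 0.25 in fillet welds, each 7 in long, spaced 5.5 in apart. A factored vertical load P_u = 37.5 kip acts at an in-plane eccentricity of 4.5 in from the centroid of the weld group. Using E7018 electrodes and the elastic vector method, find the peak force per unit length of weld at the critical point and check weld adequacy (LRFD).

f_max ≈ 6.61 kip/in; NOT adequate

E70XX → F_EXX = 70 ksi.
Total weld length L_w = 14 in. Treat welds as unit-width lines.
Polar moment about centroid: J = 2[d³/12 + d(b/2)²] = 2[7³/12 + 7×2.75²] = 163 in³.
Direct shear f_v = P/L_w = 37.5 / 14 = 2.679 kip/in (vertical).
Torsion M = P·e = 37.5 × 4.5 = 168.75 kip·in.
Critical point at (x, y) = (2.75, 3.5) from centroid. f_tx = M·y/J = 3.623 kip/in; f_ty = M·x/J = 2.846 kip/in.
Resultant f_max = √[f_tx² + (f_v + f_ty)²] = √[3.623² + (2.679 + 2.846)²] = 6.607 kip/in.
Capacity per unit length: φr_n = 0.75 × 0.6 × 70 × (0.707 × 0.25) = 5.568 kip/in.
6.607 > 5.568 → NOT adequate.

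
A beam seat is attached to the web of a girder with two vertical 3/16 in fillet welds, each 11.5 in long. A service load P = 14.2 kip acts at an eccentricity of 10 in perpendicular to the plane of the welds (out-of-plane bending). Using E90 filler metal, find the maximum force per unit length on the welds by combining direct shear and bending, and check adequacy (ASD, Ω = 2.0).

E90XX → F_EXX = 90 ksi.
L_w = 2 × 11.5 = 23 in; section modulus (unit throat) S = 2 × L²/6 = 44.08 in².
Direct shear f_v = P/L_w = 14.2/23 = 0.6174 kip/in.
Moment M = P × e = 14.2 × 10 = 142 kip·in; bending f_b = M/S = 3.221 kip/in.
f_max = √(f_v² + f_b²) = √(0.6174² + 3.221²) = 3.28 kip/in.
r_n/Ω = (1/2.0) × 0.6 × 90 × (0.707 × 0.1875) = 3.579 kip/in → adequate.

f_max ≈ 3.28 kip/in; adequate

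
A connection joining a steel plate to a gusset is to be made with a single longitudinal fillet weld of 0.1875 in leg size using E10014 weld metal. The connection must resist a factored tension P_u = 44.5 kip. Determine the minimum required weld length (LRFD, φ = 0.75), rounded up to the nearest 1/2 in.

E100XX → F_EXX = 100 ksi.
Throat t_e = 0.707 × 0.1875 = 0.1326 in.
φr_n = 0.75 × 0.6 × 100 × 0.1326 = 5.965 kip/in.
L_req = P_u / φr_n = 44.5 / 5.965 = 7.46 in total.
Round up → use L = 7.5 in.

L = 7.5 in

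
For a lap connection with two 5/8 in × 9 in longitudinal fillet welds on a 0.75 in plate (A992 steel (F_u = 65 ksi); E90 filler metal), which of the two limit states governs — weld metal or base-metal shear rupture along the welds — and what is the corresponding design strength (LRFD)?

φR_n ≈ 322 kips (weld metal governs)

E90XX → F_EXX = 90 ksi.
t_e = 0.707 × 0.625 = 0.4419 in; L = 18 in.
Weld metal: φR_n = 0.75 × 0.6 × 90 × 0.4419 × 18 = 322.1 kips.
Base metal (shear rupture): φR_n = 0.75 × 0.6 × 65 × 0.75 × 18 = 394.9 kips.
Governing: weld metal.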